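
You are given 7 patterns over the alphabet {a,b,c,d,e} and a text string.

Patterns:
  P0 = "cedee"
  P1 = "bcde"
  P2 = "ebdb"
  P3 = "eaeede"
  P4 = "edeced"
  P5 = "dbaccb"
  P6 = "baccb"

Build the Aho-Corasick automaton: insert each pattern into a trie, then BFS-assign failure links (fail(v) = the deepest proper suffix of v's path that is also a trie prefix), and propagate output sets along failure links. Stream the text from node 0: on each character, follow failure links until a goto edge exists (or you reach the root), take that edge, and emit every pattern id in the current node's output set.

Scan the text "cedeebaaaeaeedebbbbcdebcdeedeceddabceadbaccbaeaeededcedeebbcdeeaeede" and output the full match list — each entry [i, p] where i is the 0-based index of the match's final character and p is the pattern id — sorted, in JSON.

Build automaton:
Trie (insert patterns):
  n0 'ε': b→6 c→1 d→24 e→10
  n1 'c': e→2
  n2 'ce': d→3
  n3 'ced': e→4
  n4 'cede': e→5
  n5 'cedee': ·  [P0 ends]
  n6 'b': a→30 c→7
  n7 'bc': d→8
  n8 'bcd': e→9
  n9 'bcde': ·  [P1 ends]
  n10 'e': a→14 b→11 d→19
  n11 'eb': d→12
  n12 'ebd': b→13
  n13 'ebdb': ·  [P2 ends]
  n14 'ea': e→15
  n15 'eae': e→16
  n16 'eaee': d→17
  n17 'eaeed': e→18
  n18 'eaeede': ·  [P3 ends]
  n19 'ed': e→20
  n20 'ede': c→21
  n21 'edec': e→22
  n22 'edece': d→23
  n23 'edeced': ·  [P4 ends]
  n24 'd': b→25
  n25 'db': a→26
  n26 'dba': c→27
  n27 'dbac': c→28
  n28 'dbacc': b→29
  n29 'dbaccb': ·  [P5 ends]
  n30 'ba': c→31
  n31 'bac': c→32
  n32 'bacc': b→33
  n33 'baccb': ·  [P6 ends]

Failure links (BFS by depth):
  fail(1) 'c': from fail(0)=0 chase 'c': 0 ⇒ 0;  out=∅∪out(0)=∅
  fail(6) 'b': from fail(0)=0 chase 'b': 0 ⇒ 0;  out=∅∪out(0)=∅
  fail(10) 'e': from fail(0)=0 chase 'e': 0 ⇒ 0;  out=∅∪out(0)=∅
  fail(24) 'd': from fail(0)=0 chase 'd': 0 ⇒ 0;  out=∅∪out(0)=∅
  fail(2) 'ce': from fail(1)=0 chase 'e': 0 ⇒ 10;  out=∅∪out(10)=∅
  fail(7) 'bc': from fail(6)=0 chase 'c': 0 ⇒ 1;  out=∅∪out(1)=∅
  fail(11) 'eb': from fail(10)=0 chase 'b': 0 ⇒ 6;  out=∅∪out(6)=∅
  fail(14) 'ea': from fail(10)=0 chase 'a': 0 ⇒ 0;  out=∅∪out(0)=∅
  fail(19) 'ed': from fail(10)=0 chase 'd': 0 ⇒ 24;  out=∅∪out(24)=∅
  fail(25) 'db': from fail(24)=0 chase 'b': 0 ⇒ 6;  out=∅∪out(6)=∅
  fail(30) 'ba': from fail(6)=0 chase 'a': 0 ⇒ 0;  out=∅∪out(0)=∅
  fail(3) 'ced': from fail(2)=10 chase 'd': 10 ⇒ 19;  out=∅∪out(19)=∅
  fail(8) 'bcd': from fail(7)=1 chase 'd': 1→0 ⇒ 24;  out=∅∪out(24)=∅
  fail(12) 'ebd': from fail(11)=6 chase 'd': 6→0 ⇒ 24;  out=∅∪out(24)=∅
  fail(15) 'eae': from fail(14)=0 chase 'e': 0 ⇒ 10;  out=∅∪out(10)=∅
  fail(20) 'ede': from fail(19)=24 chase 'e': 24→0 ⇒ 10;  out=∅∪out(10)=∅
  fail(26) 'dba': from fail(25)=6 chase 'a': 6 ⇒ 30;  out=∅∪out(30)=∅
  fail(31) 'bac': from fail(30)=0 chase 'c': 0 ⇒ 1;  out=∅∪out(1)=∅
  fail(4) 'cede': from fail(3)=19 chase 'e': 19 ⇒ 20;  out=∅∪out(20)=∅
  fail(9) 'bcde': from fail(8)=24 chase 'e': 24→0 ⇒ 10;  out={1}∪out(10)={1}
  fail(13) 'ebdb': from fail(12)=24 chase 'b': 24 ⇒ 25;  out={2}∪out(25)={2}
  fail(16) 'eaee': from fail(15)=10 chase 'e': 10→0 ⇒ 10;  out=∅∪out(10)=∅
  fail(21) 'edec': from fail(20)=10 chase 'c': 10→0 ⇒ 1;  out=∅∪out(1)=∅
  fail(27) 'dbac': from fail(26)=30 chase 'c': 30 ⇒ 31;  out=∅∪out(31)=∅
  fail(32) 'bacc': from fail(31)=1 chase 'c': 1→0 ⇒ 1;  out=∅∪out(1)=∅
  fail(5) 'cedee': from fail(4)=20 chase 'e': 20→10→0 ⇒ 10;  out={0}∪out(10)={0}
  fail(17) 'eaeed': from fail(16)=10 chase 'd': 10 ⇒ 19;  out=∅∪out(19)=∅
  fail(22) 'edece': from fail(21)=1 chase 'e': 1 ⇒ 2;  out=∅∪out(2)=∅
  fail(28) 'dbacc': from fail(27)=31 chase 'c': 31 ⇒ 32;  out=∅∪out(32)=∅
  fail(33) 'baccb': from fail(32)=1 chase 'b': 1→0 ⇒ 6;  out={6}∪out(6)={6}
  fail(18) 'eaeede': from fail(17)=19 chase 'e': 19 ⇒ 20;  out={3}∪out(20)={3}
  fail(23) 'edeced': from fail(22)=2 chase 'd': 2 ⇒ 3;  out={4}∪out(3)={4}
  fail(29) 'dbaccb': from fail(28)=32 chase 'b': 32 ⇒ 33;  out={5}∪out(33)={5,6}

Text stream:
[0] read 'c'  n0⇒n1
[1] read 'e'  n1⇒n2
[2] read 'd'  n2⇒n3
[3] read 'e'  n3⇒n4
[4] read 'e'  n4⇒n5  → match P0@[0:4]
[5] read 'b'  n5⇒n11 ·f
[6] read 'a'  n11⇒n30 ·f
[7] read 'a'  n30⇒n0 ·f
[8] read 'a'  n0⇒n0
[9] read 'e'  n0⇒n10
[10] read 'a'  n10⇒n14
[11] read 'e'  n14⇒n15
[12] read 'e'  n15⇒n16
[13] read 'd'  n16⇒n17
[14] read 'e'  n17⇒n18  → match P3@[9:14]
[15] read 'b'  n18⇒n11 ·f
[16] read 'b'  n11⇒n6 ·f
[17] read 'b'  n6⇒n6 ·f
[18] read 'b'  n6⇒n6 ·f
[19] read 'c'  n6⇒n7
[20] read 'd'  n7⇒n8
[21] read 'e'  n8⇒n9  → match P1@[18:21]
[22] read 'b'  n9⇒n11 ·f
[23] read 'c'  n11⇒n7 ·f
[24] read 'd'  n7⇒n8
[25] read 'e'  n8⇒n9  → match P1@[22:25]
[26] read 'e'  n9⇒n10 ·f
[27] read 'd'  n10⇒n19
[28] read 'e'  n19⇒n20
[29] read 'c'  n20⇒n21
[30] read 'e'  n21⇒n22
[31] read 'd'  n22⇒n23  → match P4@[26:31]
[32] read 'd'  n23⇒n24 ·f
[33] read 'a'  n24⇒n0 ·f
[34] read 'b'  n0⇒n6
[35] read 'c'  n6⇒n7
[36] read 'e'  n7⇒n2 ·f
[37] read 'a'  n2⇒n14 ·f
[38] read 'd'  n14⇒n24 ·f
[39] read 'b'  n24⇒n25
[40] read 'a'  n25⇒n26
[41] read 'c'  n26⇒n27
[42] read 'c'  n27⇒n28
[43] read 'b'  n28⇒n29  → match P5@[38:43],P6@[39:43]
[44] read 'a'  n29⇒n30 ·f
[45] read 'e'  n30⇒n10 ·f
[46] read 'a'  n10⇒n14
[47] read 'e'  n14⇒n15
[48] read 'e'  n15⇒n16
[49] read 'd'  n16⇒n17
[50] read 'e'  n17⇒n18  → match P3@[45:50]
[51] read 'd'  n18⇒n19 ·f
[52] read 'c'  n19⇒n1 ·f
[53] read 'e'  n1⇒n2
[54] read 'd'  n2⇒n3
[55] read 'e'  n3⇒n4
[56] read 'e'  n4⇒n5  → match P0@[52:56]
[57] read 'b'  n5⇒n11 ·f
[58] read 'b'  n11⇒n6 ·f
[59] read 'c'  n6⇒n7
[60] read 'd'  n7⇒n8
[61] read 'e'  n8⇒n9  → match P1@[58:61]
[62] read 'e'  n9⇒n10 ·f
[63] read 'a'  n10⇒n14
[64] read 'e'  n14⇒n15
[65] read 'e'  n15⇒n16
[66] read 'd'  n16⇒n17
[67] read 'e'  n17⇒n18  → match P3@[62:67]

Matches: [[4,0],[14,3],[21,1],[25,1],[31,4],[43,5],[43,6],[50,3],[56,0],[61,1],[67,3]]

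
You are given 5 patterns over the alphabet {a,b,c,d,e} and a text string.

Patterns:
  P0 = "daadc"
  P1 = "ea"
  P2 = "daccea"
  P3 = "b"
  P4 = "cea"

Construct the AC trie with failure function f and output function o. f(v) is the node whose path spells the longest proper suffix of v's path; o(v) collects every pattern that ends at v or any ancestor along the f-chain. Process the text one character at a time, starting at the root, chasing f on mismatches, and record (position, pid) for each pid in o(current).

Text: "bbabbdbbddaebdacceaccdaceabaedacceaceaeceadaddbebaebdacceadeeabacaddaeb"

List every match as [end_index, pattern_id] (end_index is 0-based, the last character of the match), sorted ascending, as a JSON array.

Build automaton:
Trie nodes:
  0='ε' goto b→12 c→13 d→1 e→6
  1='d' goto a→2
  2='da' goto a→3 c→8
  3='daa' goto d→4
  4='daad' goto c→5
  5='daadc' goto ·  [P0 ends]
  6='e' goto a→7
  7='ea' goto ·  [P1 ends]
  8='dac' goto c→9
  9='dacc' goto e→10
  10='dacce' goto a→11
  11='daccea' goto ·  [P2 ends]
  12='b' goto ·  [P3 ends]
  13='c' goto e→14
  14='ce' goto a→15
  15='cea' goto ·  [P4 ends]

BFS fail/out derivation:
  fail(1) 'd': from fail(0)=0 chase 'd': 0 ⇒ 0;  out=∅∪out(0)=∅
  fail(6) 'e': from fail(0)=0 chase 'e': 0 ⇒ 0;  out=∅∪out(0)=∅
  fail(12) 'b': from fail(0)=0 chase 'b': 0 ⇒ 0;  out={3}∪out(0)={3}
  fail(13) 'c': from fail(0)=0 chase 'c': 0 ⇒ 0;  out=∅∪out(0)=∅
  fail(2) 'da': from fail(1)=0 chase 'a': 0 ⇒ 0;  out=∅∪out(0)=∅
  fail(7) 'ea': from fail(6)=0 chase 'a': 0 ⇒ 0;  out={1}∪out(0)={1}
  fail(14) 'ce': from fail(13)=0 chase 'e': 0 ⇒ 6;  out=∅∪out(6)=∅
  fail(3) 'daa': from fail(2)=0 chase 'a': 0 ⇒ 0;  out=∅∪out(0)=∅
  fail(8) 'dac': from fail(2)=0 chase 'c': 0 ⇒ 13;  out=∅∪out(13)=∅
  fail(15) 'cea': from fail(14)=6 chase 'a': 6 ⇒ 7;  out={4}∪out(7)={1,4}
  fail(4) 'daad': from fail(3)=0 chase 'd': 0 ⇒ 1;  out=∅∪out(1)=∅
  fail(9) 'dacc': from fail(8)=13 chase 'c': 13→0 ⇒ 13;  out=∅∪out(13)=∅
  fail(5) 'daadc': from fail(4)=1 chase 'c': 1→0 ⇒ 13;  out={0}∪out(13)={0}
  fail(10) 'dacce': from fail(9)=13 chase 'e': 13 ⇒ 14;  out=∅∪out(14)=∅
  fail(11) 'daccea': from fail(10)=14 chase 'a': 14 ⇒ 15;  out={2}∪out(15)={1,2,4}

Run:
pos 0 'b': at 12  emit P3@[0:0]
pos 1 'b': at 12 (fail-walked)  emit P3@[1:1]
pos 2 'a': at 0 (fail-walked)
pos 3 'b': at 12  emit P3@[3:3]
pos 4 'b': at 12 (fail-walked)  emit P3@[4:4]
pos 5 'd': at 1 (fail-walked)
pos 6 'b': at 12 (fail-walked)  emit P3@[6:6]
pos 7 'b': at 12 (fail-walked)  emit P3@[7:7]
pos 8 'd': at 1 (fail-walked)
pos 9 'd': at 1 (fail-walked)
pos 10 'a': at 2
pos 11 'e': at 6 (fail-walked)
pos 12 'b': at 12 (fail-walked)  emit P3@[12:12]
pos 13 'd': at 1 (fail-walked)
pos 14 'a': at 2
pos 15 'c': at 8
pos 16 'c': at 9
pos 17 'e': at 10
pos 18 'a': at 11  emit P1@[17:18],P2@[13:18],P4@[16:18]
pos 19 'c': at 13 (fail-walked)
pos 20 'c': at 13 (fail-walked)
pos 21 'd': at 1 (fail-walked)
pos 22 'a': at 2
pos 23 'c': at 8
pos 24 'e': at 14 (fail-walked)
pos 25 'a': at 15  emit P1@[24:25],P4@[23:25]
pos 26 'b': at 12 (fail-walked)  emit P3@[26:26]
pos 27 'a': at 0 (fail-walked)
pos 28 'e': at 6
pos 29 'd': at 1 (fail-walked)
pos 30 'a': at 2
pos 31 'c': at 8
pos 32 'c': at 9
pos 33 'e': at 10
pos 34 'a': at 11  emit P1@[33:34],P2@[29:34],P4@[32:34]
pos 35 'c': at 13 (fail-walked)
pos 36 'e': at 14
pos 37 'a': at 15  emit P1@[36:37],P4@[35:37]
pos 38 'e': at 6 (fail-walked)
pos 39 'c': at 13 (fail-walked)
pos 40 'e': at 14
pos 41 'a': at 15  emit P1@[40:41],P4@[39:41]
pos 42 'd': at 1 (fail-walked)
pos 43 'a': at 2
pos 44 'd': at 1 (fail-walked)
pos 45 'd': at 1 (fail-walked)
pos 46 'b': at 12 (fail-walked)  emit P3@[46:46]
pos 47 'e': at 6 (fail-walked)
pos 48 'b': at 12 (fail-walked)  emit P3@[48:48]
pos 49 'a': at 0 (fail-walked)
pos 50 'e': at 6
pos 51 'b': at 12 (fail-walked)  emit P3@[51:51]
pos 52 'd': at 1 (fail-walked)
pos 53 'a': at 2
pos 54 'c': at 8
pos 55 'c': at 9
pos 56 'e': at 10
pos 57 'a': at 11  emit P1@[56:57],P2@[52:57],P4@[55:57]
pos 58 'd': at 1 (fail-walked)
pos 59 'e': at 6 (fail-walked)
pos 60 'e': at 6 (fail-walked)
pos 61 'a': at 7  emit P1@[60:61]
pos 62 'b': at 12 (fail-walked)  emit P3@[62:62]
pos 63 'a': at 0 (fail-walked)
pos 64 'c': at 13
pos 65 'a': at 0 (fail-walked)
pos 66 'd': at 1
pos 67 'd': at 1 (fail-walked)
pos 68 'a': at 2
pos 69 'e': at 6 (fail-walked)
pos 70 'b': at 12 (fail-walked)  emit P3@[70:70]

Result: [[0,3],[1,3],[3,3],[4,3],[6,3],[7,3],[12,3],[18,1],[18,2],[18,4],[25,1],[25,4],[26,3],[34,1],[34,2],[34,4],[37,1],[37,4],[41,1],[41,4],[46,3],[48,3],[51,3],[57,1],[57,2],[57,4],[61,1],[62,3],[70,3]]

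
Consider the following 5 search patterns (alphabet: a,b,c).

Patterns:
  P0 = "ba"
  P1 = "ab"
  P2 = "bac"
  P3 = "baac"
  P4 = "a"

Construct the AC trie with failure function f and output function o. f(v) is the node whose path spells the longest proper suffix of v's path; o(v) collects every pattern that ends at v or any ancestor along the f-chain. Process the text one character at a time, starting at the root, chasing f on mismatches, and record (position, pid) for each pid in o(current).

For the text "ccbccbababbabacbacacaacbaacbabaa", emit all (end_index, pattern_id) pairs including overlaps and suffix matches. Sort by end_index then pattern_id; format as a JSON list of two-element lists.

Build:
Trie (insert patterns):
  0='ε' goto a→3 b→1
  1='b' goto a→2
  2='ba' goto a→6 c→5  [P0 ends]
  3='a' goto b→4  [P4 ends]
  4='ab' goto ·  [P1 ends]
  5='bac' goto ·  [P2 ends]
  6='baa' goto c→7
  7='baac' goto ·  [P3 ends]

BFS fail/out derivation:
  n1('b'): parent n0 fail=0; on 'b' 0 → fail=0;  out ∅∪∅=∅
  n3('a'): parent n0 fail=0; on 'a' 0 → fail=0;  out {4}∪∅={4}
  n2('ba'): parent n1 fail=0; on 'a' 0 → fail=3;  out {0}∪{4}={0,4}
  n4('ab'): parent n3 fail=0; on 'b' 0 → fail=1;  out {1}∪∅={1}
  n5('bac'): parent n2 fail=3; on 'c' 3→0 → fail=0;  out {2}∪∅={2}
  n6('baa'): parent n2 fail=3; on 'a' 3→0 → fail=3;  out ∅∪{4}={4}
  n7('baac'): parent n6 fail=3; on 'c' 3→0 → fail=0;  out {3}∪∅={3}

Run:
i=0 'c': node 0→0
i=1 'c': node 0→0
i=2 'b': node 0→1
i=3 'c': node 1→0 ·f
i=4 'c': node 0→0
i=5 'b': node 0→1
i=6 'a': node 1→2  ** P0@[5:6],P4@[6:6]
i=7 'b': node 2→4 ·f  ** P1@[6:7]
i=8 'a': node 4→2 ·f  ** P0@[7:8],P4@[8:8]
i=9 'b': node 2→4 ·f  ** P1@[8:9]
i=10 'b': node 4→1 ·f
i=11 'a': node 1→2  ** P0@[10:11],P4@[11:11]
i=12 'b': node 2→4 ·f  ** P1@[11:12]
i=13 'a': node 4→2 ·f  ** P0@[12:13],P4@[13:13]
i=14 'c': node 2→5  ** P2@[12:14]
i=15 'b': node 5→1 ·f
i=16 'a': node 1→2  ** P0@[15:16],P4@[16:16]
i=17 'c': node 2→5  ** P2@[15:17]
i=18 'a': node 5→3 ·f  ** P4@[18:18]
i=19 'c': node 3→0 ·f
i=20 'a': node 0→3  ** P4@[20:20]
i=21 'a': node 3→3 ·f  ** P4@[21:21]
i=22 'c': node 3→0 ·f
i=23 'b': node 0→1
i=24 'a': node 1→2  ** P0@[23:24],P4@[24:24]
i=25 'a': node 2→6  ** P4@[25:25]
i=26 'c': node 6→7  ** P3@[23:26]
i=27 'b': node 7→1 ·f
i=28 'a': node 1→2  ** P0@[27:28],P4@[28:28]
i=29 'b': node 2→4 ·f  ** P1@[28:29]
i=30 'a': node 4→2 ·f  ** P0@[29:30],P4@[30:30]
i=31 'a': node 2→6  ** P4@[31:31]

All matches (sorted): [[6,0],[6,4],[7,1],[8,0],[8,4],[9,1],[11,0],[11,4],[12,1],[13,0],[13,4],[14,2],[16,0],[16,4],[17,2],[18,4],[20,4],[21,4],[24,0],[24,4],[25,4],[26,3],[28,0],[28,4],[29,1],[30,0],[30,4],[31,4]]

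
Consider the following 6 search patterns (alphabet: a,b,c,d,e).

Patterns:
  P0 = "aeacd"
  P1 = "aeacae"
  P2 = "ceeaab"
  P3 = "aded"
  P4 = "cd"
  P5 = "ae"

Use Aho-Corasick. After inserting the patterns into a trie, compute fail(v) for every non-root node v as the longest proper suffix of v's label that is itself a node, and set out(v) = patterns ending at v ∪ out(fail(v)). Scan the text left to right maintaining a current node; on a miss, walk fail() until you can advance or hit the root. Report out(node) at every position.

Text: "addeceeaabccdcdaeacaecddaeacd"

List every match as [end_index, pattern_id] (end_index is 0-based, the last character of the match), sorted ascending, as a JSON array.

Build:
Trie (insert patterns):
  n0 'ε': a→1 c→8
  n1 'a': d→14 e→2
  n2 'ae': a→3  ←P5
  n3 'aea': c→4
  n4 'aeac': a→6 d→5
  n5 'aeacd': ·  ←P0
  n6 'aeaca': e→7
  n7 'aeacae': ·  ←P1
  n8 'c': d→17 e→9
  n9 'ce': e→10
  n10 'cee': a→11
  n11 'ceea': a→12
  n12 'ceeaa': b→13
  n13 'ceeaab': ·  ←P2
  n14 'ad': e→15
  n15 'ade': d→16
  n16 'aded': ·  ←P3
  n17 'cd': ·  ←P4

BFS fail/out derivation:
  fail(1) 'a': from fail(0)=0 chase 'a': 0 ⇒ 0;  out=∅∪out(0)=∅
  fail(8) 'c': from fail(0)=0 chase 'c': 0 ⇒ 0;  out=∅∪out(0)=∅
  fail(2) 'ae': from fail(1)=0 chase 'e': 0 ⇒ 0;  out={5}∪out(0)={5}
  fail(9) 'ce': from fail(8)=0 chase 'e': 0 ⇒ 0;  out=∅∪out(0)=∅
  fail(14) 'ad': from fail(1)=0 chase 'd': 0 ⇒ 0;  out=∅∪out(0)=∅
  fail(17) 'cd': from fail(8)=0 chase 'd': 0 ⇒ 0;  out={4}∪out(0)={4}
  fail(3) 'aea': from fail(2)=0 chase 'a': 0 ⇒ 1;  out=∅∪out(1)=∅
  fail(10) 'cee': from fail(9)=0 chase 'e': 0 ⇒ 0;  out=∅∪out(0)=∅
  fail(15) 'ade': from fail(14)=0 chase 'e': 0 ⇒ 0;  out=∅∪out(0)=∅
  fail(4) 'aeac': from fail(3)=1 chase 'c': 1→0 ⇒ 8;  out=∅∪out(8)=∅
  fail(11) 'ceea': from fail(10)=0 chase 'a': 0 ⇒ 1;  out=∅∪out(1)=∅
  fail(16) 'aded': from fail(15)=0 chase 'd': 0 ⇒ 0;  out={3}∪out(0)={3}
  fail(5) 'aeacd': from fail(4)=8 chase 'd': 8 ⇒ 17;  out={0}∪out(17)={0,4}
  fail(6) 'aeaca': from fail(4)=8 chase 'a': 8→0 ⇒ 1;  out=∅∪out(1)=∅
  fail(12) 'ceeaa': from fail(11)=1 chase 'a': 1→0 ⇒ 1;  out=∅∪out(1)=∅
  fail(7) 'aeacae': from fail(6)=1 chase 'e': 1 ⇒ 2;  out={1}∪out(2)={1,5}
  fail(13) 'ceeaab': from fail(12)=1 chase 'b': 1→0 ⇒ 0;  out={2}∪out(0)={2}

Scan:
i=0 'a': node 0→1
i=1 'd': node 1→14
i=2 'd': node 14→0 (fail-walked)
i=3 'e': node 0→0
i=4 'c': node 0→8
i=5 'e': node 8→9
i=6 'e': node 9→10
i=7 'a': node 10→11
i=8 'a': node 11→12
i=9 'b': node 12→13  → match P2@[4:9]
i=10 'c': node 13→8 (fail-walked)
i=11 'c': node 8→8 (fail-walked)
i=12 'd': node 8→17  → match P4@[11:12]
i=13 'c': node 17→8 (fail-walked)
i=14 'd': node 8→17  → match P4@[13:14]
i=15 'a': node 17→1 (fail-walked)
i=16 'e': node 1→2  → match P5@[15:16]
i=17 'a': node 2→3
i=18 'c': node 3→4
i=19 'a': node 4→6
i=20 'e': node 6→7  → match P1@[15:20],P5@[19:20]
i=21 'c': node 7→8 (fail-walked)
i=22 'd': node 8→17  → match P4@[21:22]
i=23 'd': node 17→0 (fail-walked)
i=24 'a': node 0→1
i=25 'e': node 1→2  → match P5@[24:25]
i=26 'a': node 2→3
i=27 'c': node 3→4
i=28 'd': node 4→5  → match P0@[24:28],P4@[27:28]

All matches (sorted): [[9,2],[12,4],[14,4],[16,5],[20,1],[20,5],[22,4],[25,5],[28,0],[28,4]]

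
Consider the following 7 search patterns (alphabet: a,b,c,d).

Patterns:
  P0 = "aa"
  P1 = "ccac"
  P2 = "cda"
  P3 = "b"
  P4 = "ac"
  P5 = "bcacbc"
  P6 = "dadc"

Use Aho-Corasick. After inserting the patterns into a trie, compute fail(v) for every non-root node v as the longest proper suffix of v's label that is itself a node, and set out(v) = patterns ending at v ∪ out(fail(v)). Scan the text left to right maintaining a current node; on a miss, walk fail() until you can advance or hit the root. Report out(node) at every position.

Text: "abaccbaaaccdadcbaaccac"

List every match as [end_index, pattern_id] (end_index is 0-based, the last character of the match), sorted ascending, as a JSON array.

Construct AC machine:
Trie (insert patterns):
  0='ε' goto a→1 b→9 c→3 d→16
  1='a' goto a→2 c→10
  2='aa' goto ·  ←P0
  3='c' goto c→4 d→7
  4='cc' goto a→5
  5='cca' goto c→6
  6='ccac' goto ·  ←P1
  7='cd' goto a→8
  8='cda' goto ·  ←P2
  9='b' goto c→11  ←P3
  10='ac' goto ·  ←P4
  11='bc' goto a→12
  12='bca' goto c→13
  13='bcac' goto b→14
  14='bcacb' goto c→15
  15='bcacbc' goto ·  ←P5
  16='d' goto a→17
  17='da' goto d→18
  18='dad' goto c→19
  19='dadc' goto ·  ←P6

BFS fail/out derivation:
  n1('a'): parent n0 fail=0; on 'a' 0 → fail=0;  out ∅∪∅=∅
  n3('c'): parent n0 fail=0; on 'c' 0 → fail=0;  out ∅∪∅=∅
  n9('b'): parent n0 fail=0; on 'b' 0 → fail=0;  out {3}∪∅={3}
  n16('d'): parent n0 fail=0; on 'd' 0 → fail=0;  out ∅∪∅=∅
  n2('aa'): parent n1 fail=0; on 'a' 0 → fail=1;  out {0}∪∅={0}
  n4('cc'): parent n3 fail=0; on 'c' 0 → fail=3;  out ∅∪∅=∅
  n7('cd'): parent n3 fail=0; on 'd' 0 → fail=16;  out ∅∪∅=∅
  n10('ac'): parent n1 fail=0; on 'c' 0 → fail=3;  out {4}∪∅={4}
  n11('bc'): parent n9 fail=0; on 'c' 0 → fail=3;  out ∅∪∅=∅
  n17('da'): parent n16 fail=0; on 'a' 0 → fail=1;  out ∅∪∅=∅
  n5('cca'): parent n4 fail=3; on 'a' 3→0 → fail=1;  out ∅∪∅=∅
  n8('cda'): parent n7 fail=16; on 'a' 16 → fail=17;  out {2}∪∅={2}
  n12('bca'): parent n11 fail=3; on 'a' 3→0 → fail=1;  out ∅∪∅=∅
  n18('dad'): parent n17 fail=1; on 'd' 1→0 → fail=16;  out ∅∪∅=∅
  n6('ccac'): parent n5 fail=1; on 'c' 1 → fail=10;  out {1}∪{4}={1,4}
  n13('bcac'): parent n12 fail=1; on 'c' 1 → fail=10;  out ∅∪{4}={4}
  n19('dadc'): parent n18 fail=16; on 'c' 16→0 → fail=3;  out {6}∪∅={6}
  n14('bcacb'): parent n13 fail=10; on 'b' 10→3→0 → fail=9;  out ∅∪{3}={3}
  n15('bcacbc'): parent n14 fail=9; on 'c' 9 → fail=11;  out {5}∪∅={5}

Scan:
pos 0 'a': at 1
pos 1 'b': at 9 (via fail)  → match P3@[1:1]
pos 2 'a': at 1 (via fail)
pos 3 'c': at 10  → match P4@[2:3]
pos 4 'c': at 4 (via fail)
pos 5 'b': at 9 (via fail)  → match P3@[5:5]
pos 6 'a': at 1 (via fail)
pos 7 'a': at 2  → match P0@[6:7]
pos 8 'a': at 2 (via fail)  → match P0@[7:8]
pos 9 'c': at 10 (via fail)  → match P4@[8:9]
pos 10 'c': at 4 (via fail)
pos 11 'd': at 7 (via fail)
pos 12 'a': at 8  → match P2@[10:12]
pos 13 'd': at 18 (via fail)
pos 14 'c': at 19  → match P6@[11:14]
pos 15 'b': at 9 (via fail)  → match P3@[15:15]
pos 16 'a': at 1 (via fail)
pos 17 'a': at 2  → match P0@[16:17]
pos 18 'c': at 10 (via fail)  → match P4@[17:18]
pos 19 'c': at 4 (via fail)
pos 20 'a': at 5
pos 21 'c': at 6  → match P1@[18:21],P4@[20:21]

Matches: [[1,3],[3,4],[5,3],[7,0],[8,0],[9,4],[12,2],[14,6],[15,3],[17,0],[18,4],[21,1],[21,4]]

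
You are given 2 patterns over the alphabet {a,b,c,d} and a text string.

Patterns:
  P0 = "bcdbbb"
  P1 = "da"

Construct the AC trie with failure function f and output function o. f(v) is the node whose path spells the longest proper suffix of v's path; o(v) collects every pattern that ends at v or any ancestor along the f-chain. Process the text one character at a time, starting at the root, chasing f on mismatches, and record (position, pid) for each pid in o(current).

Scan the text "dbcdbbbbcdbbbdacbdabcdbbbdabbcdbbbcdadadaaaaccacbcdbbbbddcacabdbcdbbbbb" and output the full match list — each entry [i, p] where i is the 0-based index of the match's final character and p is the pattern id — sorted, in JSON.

Build automaton:
Trie nodes:
  0='ε' goto b→1 d→7
  1='b' goto c→2
  2='bc' goto d→3
  3='bcd' goto b→4
  4='bcdb' goto b→5
  5='bcdbb' goto b→6
  6='bcdbbb' goto ·  [P0 ends]
  7='d' goto a→8
  8='da' goto ·  [P1 ends]

BFS fail/out derivation:
  fail(1) 'b': from fail(0)=0 chase 'b': 0 ⇒ 0;  out=∅∪out(0)=∅
  fail(7) 'd': from fail(0)=0 chase 'd': 0 ⇒ 0;  out=∅∪out(0)=∅
  fail(2) 'bc': from fail(1)=0 chase 'c': 0 ⇒ 0;  out=∅∪out(0)=∅
  fail(8) 'da': from fail(7)=0 chase 'a': 0 ⇒ 0;  out={1}∪out(0)={1}
  fail(3) 'bcd': from fail(2)=0 chase 'd': 0 ⇒ 7;  out=∅∪out(7)=∅
  fail(4) 'bcdb': from fail(3)=7 chase 'b': 7→0 ⇒ 1;  out=∅∪out(1)=∅
  fail(5) 'bcdbb': from fail(4)=1 chase 'b': 1→0 ⇒ 1;  out=∅∪out(1)=∅
  fail(6) 'bcdbbb': from fail(5)=1 chase 'b': 1→0 ⇒ 1;  out={0}∪out(1)={0}

Run:
pos 0 'd': at 7
pos 1 'b': at 1 (via fail)
pos 2 'c': at 2
pos 3 'd': at 3
pos 4 'b': at 4
pos 5 'b': at 5
pos 6 'b': at 6  emit P0@[1:6]
pos 7 'b': at 1 (via fail)
pos 8 'c': at 2
pos 9 'd': at 3
pos 10 'b': at 4
pos 11 'b': at 5
pos 12 'b': at 6  emit P0@[7:12]
pos 13 'd': at 7 (via fail)
pos 14 'a': at 8  emit P1@[13:14]
pos 15 'c': at 0 (via fail)
pos 16 'b': at 1
pos 17 'd': at 7 (via fail)
pos 18 'a': at 8  emit P1@[17:18]
pos 19 'b': at 1 (via fail)
pos 20 'c': at 2
pos 21 'd': at 3
pos 22 'b': at 4
pos 23 'b': at 5
pos 24 'b': at 6  emit P0@[19:24]
pos 25 'd': at 7 (via fail)
pos 26 'a': at 8  emit P1@[25:26]
pos 27 'b': at 1 (via fail)
pos 28 'b': at 1 (via fail)
pos 29 'c': at 2
pos 30 'd': at 3
pos 31 'b': at 4
pos 32 'b': at 5
pos 33 'b': at 6  emit P0@[28:33]
pos 34 'c': at 2 (via fail)
pos 35 'd': at 3
pos 36 'a': at 8 (via fail)  emit P1@[35:36]
pos 37 'd': at 7 (via fail)
pos 38 'a': at 8  emit P1@[37:38]
pos 39 'd': at 7 (via fail)
pos 40 'a': at 8  emit P1@[39:40]
pos 41 'a': at 0 (via fail)
pos 42 'a': at 0
pos 43 'a': at 0
pos 44 'c': at 0
pos 45 'c': at 0
pos 46 'a': at 0
pos 47 'c': at 0
pos 48 'b': at 1
pos 49 'c': at 2
pos 50 'd': at 3
pos 51 'b': at 4
pos 52 'b': at 5
pos 53 'b': at 6  emit P0@[48:53]
pos 54 'b': at 1 (via fail)
pos 55 'd': at 7 (via fail)
pos 56 'd': at 7 (via fail)
pos 57 'c': at 0 (via fail)
pos 58 'a': at 0
pos 59 'c': at 0
pos 60 'a': at 0
pos 61 'b': at 1
pos 62 'd': at 7 (via fail)
pos 63 'b': at 1 (via fail)
pos 64 'c': at 2
pos 65 'd': at 3
pos 66 'b': at 4
pos 67 'b': at 5
pos 68 'b': at 6  emit P0@[63:68]
pos 69 'b': at 1 (via fail)
pos 70 'b': at 1 (via fail)

Matches: [[6,0],[12,0],[14,1],[18,1],[24,0],[26,1],[33,0],[36,1],[38,1],[40,1],[53,0],[68,0]]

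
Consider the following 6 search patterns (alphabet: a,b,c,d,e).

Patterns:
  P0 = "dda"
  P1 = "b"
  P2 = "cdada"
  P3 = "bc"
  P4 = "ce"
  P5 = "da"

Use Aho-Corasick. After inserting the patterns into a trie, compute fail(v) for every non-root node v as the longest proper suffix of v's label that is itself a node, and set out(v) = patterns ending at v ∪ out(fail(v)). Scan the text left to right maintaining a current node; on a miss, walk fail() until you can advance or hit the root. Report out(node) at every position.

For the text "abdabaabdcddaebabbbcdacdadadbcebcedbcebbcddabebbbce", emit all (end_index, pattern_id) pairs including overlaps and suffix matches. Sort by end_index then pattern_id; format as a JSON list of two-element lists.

Build automaton:
Trie nodes:
  0='ε' goto b→4 c→5 d→1
  1='d' goto a→12 d→2
  2='dd' goto a→3
  3='dda' goto ·  ←P0
  4='b' goto c→10  ←P1
  5='c' goto d→6 e→11
  6='cd' goto a→7
  7='cda' goto d→8
  8='cdad' goto a→9
  9='cdada' goto ·  ←P2
  10='bc' goto ·  ←P3
  11='ce' goto ·  ←P4
  12='da' goto ·  ←P5

BFS fail/out derivation:
  fail(1) 'd': from fail(0)=0 chase 'd': 0 ⇒ 0;  out=∅∪out(0)=∅
  fail(4) 'b': from fail(0)=0 chase 'b': 0 ⇒ 0;  out={1}∪out(0)={1}
  fail(5) 'c': from fail(0)=0 chase 'c': 0 ⇒ 0;  out=∅∪out(0)=∅
  fail(2) 'dd': from fail(1)=0 chase 'd': 0 ⇒ 1;  out=∅∪out(1)=∅
  fail(6) 'cd': from fail(5)=0 chase 'd': 0 ⇒ 1;  out=∅∪out(1)=∅
  fail(10) 'bc': from fail(4)=0 chase 'c': 0 ⇒ 5;  out={3}∪out(5)={3}
  fail(11) 'ce': from fail(5)=0 chase 'e': 0 ⇒ 0;  out={4}∪out(0)={4}
  fail(12) 'da': from fail(1)=0 chase 'a': 0 ⇒ 0;  out={5}∪out(0)={5}
  fail(3) 'dda': from fail(2)=1 chase 'a': 1 ⇒ 12;  out={0}∪out(12)={0,5}
  fail(7) 'cda': from fail(6)=1 chase 'a': 1 ⇒ 12;  out=∅∪out(12)={5}
  fail(8) 'cdad': from fail(7)=12 chase 'd': 12→0 ⇒ 1;  out=∅∪out(1)=∅
  fail(9) 'cdada': from fail(8)=1 chase 'a': 1 ⇒ 12;  out={2}∪out(12)={2,5}

Text stream:
pos 0 'a': at 0
pos 1 'b': at 4  emit P1@[1:1]
pos 2 'd': at 1 (via fail)
pos 3 'a': at 12  emit P5@[2:3]
pos 4 'b': at 4 (via fail)  emit P1@[4:4]
pos 5 'a': at 0 (via fail)
pos 6 'a': at 0
pos 7 'b': at 4  emit P1@[7:7]
pos 8 'd': at 1 (via fail)
pos 9 'c': at 5 (via fail)
pos 10 'd': at 6
pos 11 'd': at 2 (via fail)
pos 12 'a': at 3  emit P0@[10:12],P5@[11:12]
pos 13 'e': at 0 (via fail)
pos 14 'b': at 4  emit P1@[14:14]
pos 15 'a': at 0 (via fail)
pos 16 'b': at 4  emit P1@[16:16]
pos 17 'b': at 4 (via fail)  emit P1@[17:17]
pos 18 'b': at 4 (via fail)  emit P1@[18:18]
pos 19 'c': at 10  emit P3@[18:19]
pos 20 'd': at 6 (via fail)
pos 21 'a': at 7  emit P5@[20:21]
pos 22 'c': at 5 (via fail)
pos 23 'd': at 6
pos 24 'a': at 7  emit P5@[23:24]
pos 25 'd': at 8
pos 26 'a': at 9  emit P2@[22:26],P5@[25:26]
pos 27 'd': at 1 (via fail)
pos 28 'b': at 4 (via fail)  emit P1@[28:28]
pos 29 'c': at 10  emit P3@[28:29]
pos 30 'e': at 11 (via fail)  emit P4@[29:30]
pos 31 'b': at 4 (via fail)  emit P1@[31:31]
pos 32 'c': at 10  emit P3@[31:32]
pos 33 'e': at 11 (via fail)  emit P4@[32:33]
pos 34 'd': at 1 (via fail)
pos 35 'b': at 4 (via fail)  emit P1@[35:35]
pos 36 'c': at 10  emit P3@[35:36]
pos 37 'e': at 11 (via fail)  emit P4@[36:37]
pos 38 'b': at 4 (via fail)  emit P1@[38:38]
pos 39 'b': at 4 (via fail)  emit P1@[39:39]
pos 40 'c': at 10  emit P3@[39:40]
pos 41 'd': at 6 (via fail)
pos 42 'd': at 2 (via fail)
pos 43 'a': at 3  emit P0@[41:43],P5@[42:43]
pos 44 'b': at 4 (via fail)  emit P1@[44:44]
pos 45 'e': at 0 (via fail)
pos 46 'b': at 4  emit P1@[46:46]
pos 47 'b': at 4 (via fail)  emit P1@[47:47]
pos 48 'b': at 4 (via fail)  emit P1@[48:48]
pos 49 'c': at 10  emit P3@[48:49]
pos 50 'e': at 11 (via fail)  emit P4@[49:50]

Result: [[1,1],[3,5],[4,1],[7,1],[12,0],[12,5],[14,1],[16,1],[17,1],[18,1],[19,3],[21,5],[24,5],[26,2],[26,5],[28,1],[29,3],[30,4],[31,1],[32,3],[33,4],[35,1],[36,3],[37,4],[38,1],[39,1],[40,3],[43,0],[43,5],[44,1],[46,1],[47,1],[48,1],[49,3],[50,4]]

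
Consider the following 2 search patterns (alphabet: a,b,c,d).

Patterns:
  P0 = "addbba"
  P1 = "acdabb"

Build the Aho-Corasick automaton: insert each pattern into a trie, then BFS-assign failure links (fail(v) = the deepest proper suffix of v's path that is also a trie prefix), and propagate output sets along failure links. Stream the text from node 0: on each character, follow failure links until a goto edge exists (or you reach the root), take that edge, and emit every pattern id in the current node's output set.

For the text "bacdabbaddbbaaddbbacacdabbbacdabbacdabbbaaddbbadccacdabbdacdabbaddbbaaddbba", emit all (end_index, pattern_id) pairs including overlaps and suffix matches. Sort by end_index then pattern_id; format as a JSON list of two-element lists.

Build automaton:
Trie nodes:
  n0 'ε': a→1
  n1 'a': c→7 d→2
  n2 'ad': d→3
  n3 'add': b→4
  n4 'addb': b→5
  n5 'addbb': a→6
  n6 'addbba': ·  ←P0
  n7 'ac': d→8
  n8 'acd': a→9
  n9 'acda': b→10
  n10 'acdab': b→11
  n11 'acdabb': ·  ←P1

Failure links (BFS by depth):
  fail(1) 'a': from fail(0)=0 chase 'a': 0 ⇒ 0;  out=∅∪out(0)=∅
  fail(2) 'ad': from fail(1)=0 chase 'd': 0 ⇒ 0;  out=∅∪out(0)=∅
  fail(7) 'ac': from fail(1)=0 chase 'c': 0 ⇒ 0;  out=∅∪out(0)=∅
  fail(3) 'add': from fail(2)=0 chase 'd': 0 ⇒ 0;  out=∅∪out(0)=∅
  fail(8) 'acd': from fail(7)=0 chase 'd': 0 ⇒ 0;  out=∅∪out(0)=∅
  fail(4) 'addb': from fail(3)=0 chase 'b': 0 ⇒ 0;  out=∅∪out(0)=∅
  fail(9) 'acda': from fail(8)=0 chase 'a': 0 ⇒ 1;  out=∅∪out(1)=∅
  fail(5) 'addbb': from fail(4)=0 chase 'b': 0 ⇒ 0;  out=∅∪out(0)=∅
  fail(10) 'acdab': from fail(9)=1 chase 'b': 1→0 ⇒ 0;  out=∅∪out(0)=∅
  fail(6) 'addbba': from fail(5)=0 chase 'a': 0 ⇒ 1;  out={0}∪out(1)={0}
  fail(11) 'acdabb': from fail(10)=0 chase 'b': 0 ⇒ 0;  out={1}∪out(0)={1}

Scan:
pos 0 'b': at 0
pos 1 'a': at 1
pos 2 'c': at 7
pos 3 'd': at 8
pos 4 'a': at 9
pos 5 'b': at 10
pos 6 'b': at 11  → match P1@[1:6]
pos 7 'a': at 1 ·f
pos 8 'd': at 2
pos 9 'd': at 3
pos 10 'b': at 4
pos 11 'b': at 5
pos 12 'a': at 6  → match P0@[7:12]
pos 13 'a': at 1 ·f
pos 14 'd': at 2
pos 15 'd': at 3
pos 16 'b': at 4
pos 17 'b': at 5
pos 18 'a': at 6  → match P0@[13:18]
pos 19 'c': at 7 ·f
pos 20 'a': at 1 ·f
pos 21 'c': at 7
pos 22 'd': at 8
pos 23 'a': at 9
pos 24 'b': at 10
pos 25 'b': at 11  → match P1@[20:25]
pos 26 'b': at 0 ·f
pos 27 'a': at 1
pos 28 'c': at 7
pos 29 'd': at 8
pos 30 'a': at 9
pos 31 'b': at 10
pos 32 'b': at 11  → match P1@[27:32]
pos 33 'a': at 1 ·f
pos 34 'c': at 7
pos 35 'd': at 8
pos 36 'a': at 9
pos 37 'b': at 10
pos 38 'b': at 11  → match P1@[33:38]
pos 39 'b': at 0 ·f
pos 40 'a': at 1
pos 41 'a': at 1 ·f
pos 42 'd': at 2
pos 43 'd': at 3
pos 44 'b': at 4
pos 45 'b': at 5
pos 46 'a': at 6  → match P0@[41:46]
pos 47 'd': at 2 ·f
pos 48 'c': at 0 ·f
pos 49 'c': at 0
pos 50 'a': at 1
pos 51 'c': at 7
pos 52 'd': at 8
pos 53 'a': at 9
pos 54 'b': at 10
pos 55 'b': at 11  → match P1@[50:55]
pos 56 'd': at 0 ·f
pos 57 'a': at 1
pos 58 'c': at 7
pos 59 'd': at 8
pos 60 'a': at 9
pos 61 'b': at 10
pos 62 'b': at 11  → match P1@[57:62]
pos 63 'a': at 1 ·f
pos 64 'd': at 2
pos 65 'd': at 3
pos 66 'b': at 4
pos 67 'b': at 5
pos 68 'a': at 6  → match P0@[63:68]
pos 69 'a': at 1 ·f
pos 70 'd': at 2
pos 71 'd': at 3
pos 72 'b': at 4
pos 73 'b': at 5
pos 74 'a': at 6  → match P0@[69:74]

All matches (sorted): [[6,1],[12,0],[18,0],[25,1],[32,1],[38,1],[46,0],[55,1],[62,1],[68,0],[74,0]]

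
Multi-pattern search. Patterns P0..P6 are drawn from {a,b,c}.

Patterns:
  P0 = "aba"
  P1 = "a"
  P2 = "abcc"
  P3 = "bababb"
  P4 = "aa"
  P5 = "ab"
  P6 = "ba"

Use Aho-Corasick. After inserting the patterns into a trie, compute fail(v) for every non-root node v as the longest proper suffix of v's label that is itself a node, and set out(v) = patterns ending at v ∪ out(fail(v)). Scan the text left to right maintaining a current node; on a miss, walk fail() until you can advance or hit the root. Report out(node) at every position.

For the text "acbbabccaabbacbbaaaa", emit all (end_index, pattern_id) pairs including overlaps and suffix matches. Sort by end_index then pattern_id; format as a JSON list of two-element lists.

Build automaton:
Trie nodes:
  0='ε' goto a→1 b→6
  1='a' goto a→12 b→2  [P1 ends]
  2='ab' goto a→3 c→4  [P5 ends]
  3='aba' goto ·  [P0 ends]
  4='abc' goto c→5
  5='abcc' goto ·  [P2 ends]
  6='b' goto a→7
  7='ba' goto b→8  [P6 ends]
  8='bab' goto a→9
  9='baba' goto b→10
  10='babab' goto b→11
  11='bababb' goto ·  [P3 ends]
  12='aa' goto ·  [P4 ends]

Failure links (BFS by depth):
  n1('a'): parent n0 fail=0; on 'a' 0 → fail=0;  out {1}∪∅={1}
  n6('b'): parent n0 fail=0; on 'b' 0 → fail=0;  out ∅∪∅=∅
  n2('ab'): parent n1 fail=0; on 'b' 0 → fail=6;  out {5}∪∅={5}
  n7('ba'): parent n6 fail=0; on 'a' 0 → fail=1;  out {6}∪{1}={1,6}
  n12('aa'): parent n1 fail=0; on 'a' 0 → fail=1;  out {4}∪{1}={1,4}
  n3('aba'): parent n2 fail=6; on 'a' 6 → fail=7;  out {0}∪{1,6}={0,1,6}
  n4('abc'): parent n2 fail=6; on 'c' 6→0 → fail=0;  out ∅∪∅=∅
  n8('bab'): parent n7 fail=1; on 'b' 1 → fail=2;  out ∅∪{5}={5}
  n5('abcc'): parent n4 fail=0; on 'c' 0 → fail=0;  out {2}∪∅={2}
  n9('baba'): parent n8 fail=2; on 'a' 2 → fail=3;  out ∅∪{0,1,6}={0,1,6}
  n10('babab'): parent n9 fail=3; on 'b' 3→7 → fail=8;  out ∅∪{5}={5}
  n11('bababb'): parent n10 fail=8; on 'b' 8→2→6→0 → fail=6;  out {3}∪∅={3}

Scan:
[0] read 'a'  n0⇒n1  → match P1@[0:0]
[1] read 'c'  n1⇒n0 (via fail)
[2] read 'b'  n0⇒n6
[3] read 'b'  n6⇒n6 (via fail)
[4] read 'a'  n6⇒n7  → match P1@[4:4],P6@[3:4]
[5] read 'b'  n7⇒n8  → match P5@[4:5]
[6] read 'c'  n8⇒n4 (via fail)
[7] read 'c'  n4⇒n5  → match P2@[4:7]
[8] read 'a'  n5⇒n1 (via fail)  → match P1@[8:8]
[9] read 'a'  n1⇒n12  → match P1@[9:9],P4@[8:9]
[10] read 'b'  n12⇒n2 (via fail)  → match P5@[9:10]
[11] read 'b'  n2⇒n6 (via fail)
[12] read 'a'  n6⇒n7  → match P1@[12:12],P6@[11:12]
[13] read 'c'  n7⇒n0 (via fail)
[14] read 'b'  n0⇒n6
[15] read 'b'  n6⇒n6 (via fail)
[16] read 'a'  n6⇒n7  → match P1@[16:16],P6@[15:16]
[17] read 'a'  n7⇒n12 (via fail)  → match P1@[17:17],P4@[16:17]
[18] read 'a'  n12⇒n12 (via fail)  → match P1@[18:18],P4@[17:18]
[19] read 'a'  n12⇒n12 (via fail)  → match P1@[19:19],P4@[18:19]

Result: [[0,1],[4,1],[4,6],[5,5],[7,2],[8,1],[9,1],[9,4],[10,5],[12,1],[12,6],[16,1],[16,6],[17,1],[17,4],[18,1],[18,4],[19,1],[19,4]]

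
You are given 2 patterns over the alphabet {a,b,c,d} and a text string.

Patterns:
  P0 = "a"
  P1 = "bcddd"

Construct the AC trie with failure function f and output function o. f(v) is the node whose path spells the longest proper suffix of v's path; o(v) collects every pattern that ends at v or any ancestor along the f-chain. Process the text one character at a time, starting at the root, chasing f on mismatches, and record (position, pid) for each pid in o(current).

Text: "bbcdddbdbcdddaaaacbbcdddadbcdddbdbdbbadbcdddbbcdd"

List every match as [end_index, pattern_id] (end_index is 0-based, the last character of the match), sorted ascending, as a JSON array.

Build:
Trie nodes:
  n0 'ε': a→1 b→2
  n1 'a': ·  [P0 ends]
  n2 'b': c→3
  n3 'bc': d→4
  n4 'bcd': d→5
  n5 'bcdd': d→6
  n6 'bcddd': ·  [P1 ends]

Failure links (BFS by depth):
  n1('a'): parent n0 fail=0; on 'a' 0 → fail=0;  out {0}∪∅={0}
  n2('b'): parent n0 fail=0; on 'b' 0 → fail=0;  out ∅∪∅=∅
  n3('bc'): parent n2 fail=0; on 'c' 0 → fail=0;  out ∅∪∅=∅
  n4('bcd'): parent n3 fail=0; on 'd' 0 → fail=0;  out ∅∪∅=∅
  n5('bcdd'): parent n4 fail=0; on 'd' 0 → fail=0;  out ∅∪∅=∅
  n6('bcddd'): parent n5 fail=0; on 'd' 0 → fail=0;  out {1}∪∅={1}

Scan:
pos 0 'b': at 2
pos 1 'b': at 2 (via fail)
pos 2 'c': at 3
pos 3 'd': at 4
pos 4 'd': at 5
pos 5 'd': at 6  → match P1@[1:5]
pos 6 'b': at 2 (via fail)
pos 7 'd': at 0 (via fail)
pos 8 'b': at 2
pos 9 'c': at 3
pos 10 'd': at 4
pos 11 'd': at 5
pos 12 'd': at 6  → match P1@[8:12]
pos 13 'a': at 1 (via fail)  → match P0@[13:13]
pos 14 'a': at 1 (via fail)  → match P0@[14:14]
pos 15 'a': at 1 (via fail)  → match P0@[15:15]
pos 16 'a': at 1 (via fail)  → match P0@[16:16]
pos 17 'c': at 0 (via fail)
pos 18 'b': at 2
pos 19 'b': at 2 (via fail)
pos 20 'c': at 3
pos 21 'd': at 4
pos 22 'd': at 5
pos 23 'd': at 6  → match P1@[19:23]
pos 24 'a': at 1 (via fail)  → match P0@[24:24]
pos 25 'd': at 0 (via fail)
pos 26 'b': at 2
pos 27 'c': at 3
pos 28 'd': at 4
pos 29 'd': at 5
pos 30 'd': at 6  → match P1@[26:30]
pos 31 'b': at 2 (via fail)
pos 32 'd': at 0 (via fail)
pos 33 'b': at 2
pos 34 'd': at 0 (via fail)
pos 35 'b': at 2
pos 36 'b': at 2 (via fail)
pos 37 'a': at 1 (via fail)  → match P0@[37:37]
pos 38 'd': at 0 (via fail)
pos 39 'b': at 2
pos 40 'c': at 3
pos 41 'd': at 4
pos 42 'd': at 5
pos 43 'd': at 6  → match P1@[39:43]
pos 44 'b': at 2 (via fail)
pos 45 'b': at 2 (via fail)
pos 46 'c': at 3
pos 47 'd': at 4
pos 48 'd': at 5

All matches (sorted): [[5,1],[12,1],[13,0],[14,0],[15,0],[16,0],[23,1],[24,0],[30,1],[37,0],[43,1]]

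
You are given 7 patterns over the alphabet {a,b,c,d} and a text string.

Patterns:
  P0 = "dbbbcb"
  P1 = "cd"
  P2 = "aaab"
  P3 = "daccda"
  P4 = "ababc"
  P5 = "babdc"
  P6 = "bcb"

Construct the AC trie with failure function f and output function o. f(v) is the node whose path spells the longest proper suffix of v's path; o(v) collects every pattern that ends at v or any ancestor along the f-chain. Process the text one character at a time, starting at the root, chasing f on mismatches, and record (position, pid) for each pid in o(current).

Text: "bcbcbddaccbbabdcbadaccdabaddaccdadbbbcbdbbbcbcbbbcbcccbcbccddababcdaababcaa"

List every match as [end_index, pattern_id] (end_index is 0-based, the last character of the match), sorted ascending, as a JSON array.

Build automaton:
Trie nodes:
  0='ε' goto a→9 b→22 c→7 d→1
  1='d' goto a→13 b→2
  2='db' goto b→3
  3='dbb' goto b→4
  4='dbbb' goto c→5
  5='dbbbc' goto b→6
  6='dbbbcb' goto ·  ←P0
  7='c' goto d→8
  8='cd' goto ·  ←P1
  9='a' goto a→10 b→18
  10='aa' goto a→11
  11='aaa' goto b→12
  12='aaab' goto ·  ←P2
  13='da' goto c→14
  14='dac' goto c→15
  15='dacc' goto d→16
  16='daccd' goto a→17
  17='daccda' goto ·  ←P3
  18='ab' goto a→19
  19='aba' goto b→20
  20='abab' goto c→21
  21='ababc' goto ·  ←P4
  22='b' goto a→23 c→27
  23='ba' goto b→24
  24='bab' goto d→25
  25='babd' goto c→26
  26='babdc' goto ·  ←P5
  27='bc' goto b→28
  28='bcb' goto ·  ←P6

BFS fail/out derivation:
  fail(1) 'd': from fail(0)=0 chase 'd': 0 ⇒ 0;  out=∅∪out(0)=∅
  fail(7) 'c': from fail(0)=0 chase 'c': 0 ⇒ 0;  out=∅∪out(0)=∅
  fail(9) 'a': from fail(0)=0 chase 'a': 0 ⇒ 0;  out=∅∪out(0)=∅
  fail(22) 'b': from fail(0)=0 chase 'b': 0 ⇒ 0;  out=∅∪out(0)=∅
  fail(2) 'db': from fail(1)=0 chase 'b': 0 ⇒ 22;  out=∅∪out(22)=∅
  fail(8) 'cd': from fail(7)=0 chase 'd': 0 ⇒ 1;  out={1}∪out(1)={1}
  fail(10) 'aa': from fail(9)=0 chase 'a': 0 ⇒ 9;  out=∅∪out(9)=∅
  fail(13) 'da': from fail(1)=0 chase 'a': 0 ⇒ 9;  out=∅∪out(9)=∅
  fail(18) 'ab': from fail(9)=0 chase 'b': 0 ⇒ 22;  out=∅∪out(22)=∅
  fail(23) 'ba': from fail(22)=0 chase 'a': 0 ⇒ 9;  out=∅∪out(9)=∅
  fail(27) 'bc': from fail(22)=0 chase 'c': 0 ⇒ 7;  out=∅∪out(7)=∅
  fail(3) 'dbb': from fail(2)=22 chase 'b': 22→0 ⇒ 22;  out=∅∪out(22)=∅
  fail(11) 'aaa': from fail(10)=9 chase 'a': 9 ⇒ 10;  out=∅∪out(10)=∅
  fail(14) 'dac': from fail(13)=9 chase 'c': 9→0 ⇒ 7;  out=∅∪out(7)=∅
  fail(19) 'aba': from fail(18)=22 chase 'a': 22 ⇒ 23;  out=∅∪out(23)=∅
  fail(24) 'bab': from fail(23)=9 chase 'b': 9 ⇒ 18;  out=∅∪out(18)=∅
  fail(28) 'bcb': from fail(27)=7 chase 'b': 7→0 ⇒ 22;  out={6}∪out(22)={6}
  fail(4) 'dbbb': from fail(3)=22 chase 'b': 22→0 ⇒ 22;  out=∅∪out(22)=∅
  fail(12) 'aaab': from fail(11)=10 chase 'b': 10→9 ⇒ 18;  out={2}∪out(18)={2}
  fail(15) 'dacc': from fail(14)=7 chase 'c': 7→0 ⇒ 7;  out=∅∪out(7)=∅
  fail(20) 'abab': from fail(19)=23 chase 'b': 23 ⇒ 24;  out=∅∪out(24)=∅
  fail(25) 'babd': from fail(24)=18 chase 'd': 18→22→0 ⇒ 1;  out=∅∪out(1)=∅
  fail(5) 'dbbbc': from fail(4)=22 chase 'c': 22 ⇒ 27;  out=∅∪out(27)=∅
  fail(16) 'daccd': from fail(15)=7 chase 'd': 7 ⇒ 8;  out=∅∪out(8)={1}
  fail(21) 'ababc': from fail(20)=24 chase 'c': 24→18→22 ⇒ 27;  out={4}∪out(27)={4}
  fail(26) 'babdc': from fail(25)=1 chase 'c': 1→0 ⇒ 7;  out={5}∪out(7)={5}
  fail(6) 'dbbbcb': from fail(5)=27 chase 'b': 27 ⇒ 28;  out={0}∪out(28)={0,6}
  fail(17) 'daccda': from fail(16)=8 chase 'a': 8→1 ⇒ 13;  out={3}∪out(13)={3}

Run:
i=0 'b': node 0→22
i=1 'c': node 22→27
i=2 'b': node 27→28  emit P6@[0:2]
i=3 'c': node 28→27 ·f
i=4 'b': node 27→28  emit P6@[2:4]
i=5 'd': node 28→1 ·f
i=6 'd': node 1→1 ·f
i=7 'a': node 1→13
i=8 'c': node 13→14
i=9 'c': node 14→15
i=10 'b': node 15→22 ·f
i=11 'b': node 22→22 ·f
i=12 'a': node 22→23
i=13 'b': node 23→24
i=14 'd': node 24→25
i=15 'c': node 25→26  emit P5@[11:15]
i=16 'b': node 26→22 ·f
i=17 'a': node 22→23
i=18 'd': node 23→1 ·f
i=19 'a': node 1→13
i=20 'c': node 13→14
i=21 'c': node 14→15
i=22 'd': node 15→16  emit P1@[21:22]
i=23 'a': node 16→17  emit P3@[18:23]
i=24 'b': node 17→18 ·f
i=25 'a': node 18→19
i=26 'd': node 19→1 ·f
i=27 'd': node 1→1 ·f
i=28 'a': node 1→13
i=29 'c': node 13→14
i=30 'c': node 14→15
i=31 'd': node 15→16  emit P1@[30:31]
i=32 'a': node 16→17  emit P3@[27:32]
i=33 'd': node 17→1 ·f
i=34 'b': node 1→2
i=35 'b': node 2→3
i=36 'b': node 3→4
i=37 'c': node 4→5
i=38 'b': node 5→6  emit P0@[33:38],P6@[36:38]
i=39 'd': node 6→1 ·f
i=40 'b': node 1→2
i=41 'b': node 2→3
i=42 'b': node 3→4
i=43 'c': node 4→5
i=44 'b': node 5→6  emit P0@[39:44],P6@[42:44]
i=45 'c': node 6→27 ·f
i=46 'b': node 27→28  emit P6@[44:46]
i=47 'b': node 28→22 ·f
i=48 'b': node 22→22 ·f
i=49 'c': node 22→27
i=50 'b': node 27→28  emit P6@[48:50]
i=51 'c': node 28→27 ·f
i=52 'c': node 27→7 ·f
i=53 'c': node 7→7 ·f
i=54 'b': node 7→22 ·f
i=55 'c': node 22→27
i=56 'b': node 27→28  emit P6@[54:56]
i=57 'c': node 28→27 ·f
i=58 'c': node 27→7 ·f
i=59 'd': node 7→8  emit P1@[58:59]
i=60 'd': node 8→1 ·f
i=61 'a': node 1→13
i=62 'b': node 13→18 ·f
i=63 'a': node 18→19
i=64 'b': node 19→20
i=65 'c': node 20→21  emit P4@[61:65]
i=66 'd': node 21→8 ·f  emit P1@[65:66]
i=67 'a': node 8→13 ·f
i=68 'a': node 13→10 ·f
i=69 'b': node 10→18 ·f
i=70 'a': node 18→19
i=71 'b': node 19→20
i=72 'c': node 20→21  emit P4@[68:72]
i=73 'a': node 21→9 ·f
i=74 'a': node 9→10

All matches (sorted): [[2,6],[4,6],[15,5],[22,1],[23,3],[31,1],[32,3],[38,0],[38,6],[44,0],[44,6],[46,6],[50,6],[56,6],[59,1],[65,4],[66,1],[72,4]]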